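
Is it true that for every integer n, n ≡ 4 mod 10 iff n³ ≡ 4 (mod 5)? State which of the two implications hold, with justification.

(⟹) Suppose n ≡ 4 (mod 10). Then n³ ≡ 4³ = 64 (mod 10), and since 5 ∣ 10, also n³ ≡ 4 (mod 5).

(⟸) This fails: take n = 9. Then 9³ = 729 ≡ 4 (mod 5), yet 9 ≡ 9 (mod 10), not 4.

Only the forward implication holds.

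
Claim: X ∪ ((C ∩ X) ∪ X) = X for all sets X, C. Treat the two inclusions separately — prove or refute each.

Both inclusions hold; the sets are equal.

Forward inclusion. Let x ∈ X ∪ ((C ∩ X) ∪ X). Then either x ∈ X and x ∉ C; or x ∈ X ∩ C. In each case x ∈ X, so X ∪ ((C ∩ X) ∪ X) ⊆ X.

Reverse inclusion. Let x ∈ X. Then either x ∈ X and x ∉ C; or x ∈ X ∩ C. In each case x ∈ X ∪ ((C ∩ X) ∪ X), so X ⊆ X ∪ ((C ∩ X) ∪ X).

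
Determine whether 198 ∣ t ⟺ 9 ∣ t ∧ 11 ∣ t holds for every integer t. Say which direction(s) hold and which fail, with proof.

(⇐) This fails: take t = 99. Both 9 ∣ 99 and 11 ∣ 99, yet 99 is not a multiple of 198 (since 99 = 0·198 + 99), so 198 ∤ 99.

(⇒) If 198 ∣ t, write t = 198q. Since 198 = 22·9, t = 9·(22q), so 9 ∣ t; and since 198 = 18·11, t = 11·(18q), so 11 ∣ t.

Not equivalent: only (⇒) holds.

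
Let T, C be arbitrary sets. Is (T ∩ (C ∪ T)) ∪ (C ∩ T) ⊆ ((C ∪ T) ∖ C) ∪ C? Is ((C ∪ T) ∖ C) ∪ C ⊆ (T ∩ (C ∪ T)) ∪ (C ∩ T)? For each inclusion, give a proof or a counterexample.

The sets are not equal: only the forward inclusion holds.

(⟹) Let x ∈ (T ∩ (C ∪ T)) ∪ (C ∩ T). Then either x ∈ T and x ∉ C; or x ∈ T ∩ C. In each case x ∈ ((C ∪ T) ∖ C) ∪ C, so (T ∩ (C ∪ T)) ∪ (C ∩ T) ⊆ ((C ∪ T) ∖ C) ∪ C.

(⟸) This inclusion fails. Take T = ∅, C = {1}; then 1 ∈ ((C ∪ T) ∖ C) ∪ C but 1 ∉ (T ∩ (C ∪ T)) ∪ (C ∩ T).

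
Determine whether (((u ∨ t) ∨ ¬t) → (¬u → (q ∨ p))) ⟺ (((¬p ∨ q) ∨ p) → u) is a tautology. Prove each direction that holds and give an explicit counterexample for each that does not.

[⇒] This fails. Under u = F, t = F, p = T, q = F, the left side is true but the right side is false.

[⇐] Assume the antecedent. If u is true, the consequent reduces to true regardless of the other variables. If u is false, the antecedent cannot hold. Either way the consequent holds.

Only the converse holds.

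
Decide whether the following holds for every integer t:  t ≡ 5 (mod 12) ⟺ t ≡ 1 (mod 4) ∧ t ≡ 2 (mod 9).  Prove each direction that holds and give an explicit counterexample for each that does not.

(⟹) This fails: t = 17 gives 17 ≡ 5 (mod 12) but 17 ≡ 8 (mod 9), so the conjunction on the right does not hold.

(⟸) Conversely, if t ≡ 1 (mod 4) and t ≡ 2 (mod 9), then by the Chinese remainder theorem t ≡ 29 (mod 36). Since 29 ≡ 5 (mod 12) and 12 ∣ 36, we get t ≡ 5 (mod 12).

Only the reverse direction holds.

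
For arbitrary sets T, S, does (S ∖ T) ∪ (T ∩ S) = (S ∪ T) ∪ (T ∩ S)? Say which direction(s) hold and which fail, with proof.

(⊆) holds; (⊇) fails.

(⊇) This inclusion fails. Take T = {1}, S = ∅; then 1 ∈ (S ∪ T) ∪ (T ∩ S) but 1 ∉ (S ∖ T) ∪ (T ∩ S).

(⊆) Let x ∈ (S ∖ T) ∪ (T ∩ S). Then either x ∈ S and x ∉ T; or x ∈ T ∩ S. In each case x ∈ (S ∪ T) ∪ (T ∩ S), so (S ∖ T) ∪ (T ∩ S) ⊆ (S ∪ T) ∪ (T ∩ S).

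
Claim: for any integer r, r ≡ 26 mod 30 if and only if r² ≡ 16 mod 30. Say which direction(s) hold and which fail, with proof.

Not equivalent: only (⇒) holds.

[⇒] Suppose r ≡ 26 mod 30. Write r = 30j + 26. Then (30j + 26)² = 900j² + 1560j + 676 = 30(30j² + 52j + 22) + 16, so r² ≡ 16 (mod 30).

[⇐] This fails: take r = 4. Then 4² = 16 ≡ 16 (mod 30), yet 4 ≡ 4 (mod 30), not 26.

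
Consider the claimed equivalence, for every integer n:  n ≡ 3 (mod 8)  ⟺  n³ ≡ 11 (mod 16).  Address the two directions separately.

Forward direction. This fails: take n = 11. Then 11 ≡ 3 (mod 8), but 11³ = 1331 ≡ 3 (mod 16), not 11.

Converse. The residues r modulo 16 with r³ ≡ 11 (mod 16) are exactly {3}, and each is ≡ 3 (mod 8).

The forward direction fails; the converse holds.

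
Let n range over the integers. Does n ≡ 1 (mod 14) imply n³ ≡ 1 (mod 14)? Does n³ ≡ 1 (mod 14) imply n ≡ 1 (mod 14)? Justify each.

(→) Suppose n ≡ 1 (mod 14). Write n = 14j + 1. Then (14j + 1)³ = 2744j³ + 588j² + 42j + 1 = 14(196j³ + 42j² + 3j) + 1, so n³ ≡ 1 (mod 14).

(←) This fails: take n = 9. Then 9³ = 729 ≡ 1 (mod 14), yet 9 ≡ 9 (mod 14), not 1.

(⇒) holds; (⇐) fails.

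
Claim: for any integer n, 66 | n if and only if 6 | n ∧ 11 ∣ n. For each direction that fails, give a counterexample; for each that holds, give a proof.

Both directions hold; the statement is true.

(⟹) If 66 ∣ n, write n = 66q. Since 66 = 11·6, n = 6·(11q), so 6 ∣ n; and since 66 = 6·11, n = 11·(6q), so 11 ∣ n.

(⟸) Suppose 6 ∣ n and 11 ∣ n. Any common multiple of 6 and 11 is a multiple of their lcm; here gcd(6, 11) = 1, so lcm(6, 11) = 6·11 = 66, so 66 ∣ n.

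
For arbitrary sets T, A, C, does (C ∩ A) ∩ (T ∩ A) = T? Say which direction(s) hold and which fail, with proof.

(⟸) This inclusion fails. Take T = {1}, A = ∅, C = ∅; then 1 ∈ T but 1 ∉ (C ∩ A) ∩ (T ∩ A).

(⟹) Let x ∈ (C ∩ A) ∩ (T ∩ A). Then x ∈ T ∩ A ∩ C, from which x ∈ T.

Only the forward inclusion holds.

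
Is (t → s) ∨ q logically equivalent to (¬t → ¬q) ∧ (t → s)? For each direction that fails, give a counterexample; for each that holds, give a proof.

[⇒] This fails. Under s = F, t = F, q = T, the left side is true but the right side is false.

[⇐] Assume the antecedent. If s is true, (t → s) ∨ q reduces to true regardless of the other variables. If s is false, the antecedent forces (s = F, t = F, q = F), and (t → s) ∨ q holds there. Either way (t → s) ∨ q holds.

(⇒) fails; (⇐) holds.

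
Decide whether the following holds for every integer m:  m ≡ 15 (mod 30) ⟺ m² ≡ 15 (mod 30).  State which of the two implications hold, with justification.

(⟹) Suppose m ≡ 15 (mod 30). Write m = 30j + 15. Then (30j + 15)² = 900j² + 900j + 225 = 30(30j² + 30j + 7) + 15, so m² ≡ 15 (mod 30).

(⟸) Conversely, suppose m² ≡ 15 (mod 30). The only residue r in {0, …, 29} with r² ≡ 15 (mod 30) is r = 15, so m ≡ 15 (mod 30).

Both directions hold; the statement is true.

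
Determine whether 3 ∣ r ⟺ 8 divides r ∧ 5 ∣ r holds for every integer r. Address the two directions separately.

Both directions fail.

(→) This fails: take r = 3. Certainly 3 ∣ 3, but 8 ∤ 3.

(←) This fails: take r = 40. Both 8 ∣ 40 and 5 ∣ 40, yet 40 is not a multiple of 3 (since 40 = 13·3 + 1), so 3 ∤ 40.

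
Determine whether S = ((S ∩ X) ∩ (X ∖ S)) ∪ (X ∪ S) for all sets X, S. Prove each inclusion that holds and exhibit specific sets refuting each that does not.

Reverse inclusion. This inclusion fails. Take X = {1}, S = ∅; then 1 ∈ ((S ∩ X) ∩ (X ∖ S)) ∪ (X ∪ S) but 1 ∉ S.

Forward inclusion. Let x ∈ S. Then either x ∈ S and x ∉ X; or x ∈ X ∩ S. In each case x ∈ ((S ∩ X) ∩ (X ∖ S)) ∪ (X ∪ S), so S ⊆ ((S ∩ X) ∩ (X ∖ S)) ∪ (X ∪ S).

(⊆) holds; (⊇) fails.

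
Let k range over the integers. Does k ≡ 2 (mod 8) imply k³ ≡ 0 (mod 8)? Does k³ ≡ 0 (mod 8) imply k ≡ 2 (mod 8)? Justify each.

Only the forward implication holds.

(⇒) Suppose k ≡ 2 (mod 8). Write k = 8j + 2. Then (8j + 2)³ = 512j³ + 384j² + 96j + 8 = 8(64j³ + 48j² + 12j + 1) + 0, so k³ ≡ 0 (mod 8).

(⇐) This fails: take k = 0. Then 0³ = 0 ≡ 0 (mod 8), yet 0 ≡ 0 (mod 8), not 2.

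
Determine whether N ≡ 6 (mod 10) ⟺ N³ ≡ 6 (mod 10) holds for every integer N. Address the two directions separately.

Both directions hold; the statement is true.

(⟹) Suppose N ≡ 6 (mod 10). Write N = 10j + 6. Then (10j + 6)³ = 1000j³ + 1800j² + 1080j + 216 = 10(100j³ + 180j² + 108j + 21) + 6, so N³ ≡ 6 (mod 10).

(⟸) For the converse, argue contrapositively. If N ≢ 6 (mod 10), then N is congruent to one of 0, 1, 2, 3, 4, 5, 7, 8, 9 modulo 10, and these give N³ ≡ 0, 1, 8, 7, 4, 5, 3, 2, 9 respectively — never 6.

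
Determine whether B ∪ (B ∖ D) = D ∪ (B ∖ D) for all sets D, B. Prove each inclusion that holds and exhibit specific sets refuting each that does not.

(⊆) holds; (⊇) fails.

(⟹) Let x ∈ B ∪ (B ∖ D). Then either x ∈ B and x ∉ D; or x ∈ D ∩ B. In each case x ∈ D ∪ (B ∖ D), so B ∪ (B ∖ D) ⊆ D ∪ (B ∖ D).

(⟸) This inclusion fails. Take D = {1}, B = ∅; then 1 ∈ D ∪ (B ∖ D) but 1 ∉ B ∪ (B ∖ D).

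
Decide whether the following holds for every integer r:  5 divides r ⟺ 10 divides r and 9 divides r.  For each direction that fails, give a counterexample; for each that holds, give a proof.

(←) Suppose 10 ∣ r and 9 ∣ r. Any common multiple of 10 and 9 is a multiple of their lcm; here gcd(10, 9) = 1, so lcm(10, 9) = 10·9 = 90, so 90 ∣ r. Since 5 ∣ 90, it follows that 5 ∣ r.

(→) This fails: take r = 5. Certainly 5 ∣ 5, but 10 ∤ 5.

Not equivalent: only (⇐) holds.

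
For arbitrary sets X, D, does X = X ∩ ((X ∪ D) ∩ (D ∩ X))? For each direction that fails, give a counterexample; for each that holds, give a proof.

(⊆) fails; (⊇) holds.

(⊆) This inclusion fails. Take X = {1}, D = ∅; then 1 ∈ X but 1 ∉ X ∩ ((X ∪ D) ∩ (D ∩ X)).

(⊇) Let x ∈ X ∩ ((X ∪ D) ∩ (D ∩ X)). Then x ∈ X ∩ D, from which x ∈ X.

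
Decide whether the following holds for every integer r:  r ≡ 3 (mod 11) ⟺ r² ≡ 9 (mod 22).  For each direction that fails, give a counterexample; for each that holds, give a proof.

(⇒) This fails: take r = 14. Then 14 ≡ 3 (mod 11), but 14² = 196 ≡ 20 (mod 22), not 9.

(⇐) This fails: take r = 19. Then 19² = 361 ≡ 9 (mod 22), yet 19 ≡ 8 (mod 11), not 3.

Neither implication holds.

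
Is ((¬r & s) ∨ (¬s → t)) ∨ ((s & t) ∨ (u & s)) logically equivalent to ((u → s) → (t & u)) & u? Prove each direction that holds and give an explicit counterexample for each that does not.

Forward direction. This fails. Under s = T, u = F, t = F, r = F, the left side is true but the right side is false.

Converse. This fails. Under s = F, u = T, t = F, r = F, the left side is false but the right side is true.

Both directions fail.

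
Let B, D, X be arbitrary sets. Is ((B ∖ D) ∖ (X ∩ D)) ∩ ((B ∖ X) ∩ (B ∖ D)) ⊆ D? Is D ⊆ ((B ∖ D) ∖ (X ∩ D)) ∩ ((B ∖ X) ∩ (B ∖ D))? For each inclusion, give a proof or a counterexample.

(⊆) fails and (⊇) fails.

(⊆) This inclusion fails. Take B = {1}, D = ∅, X = ∅; then 1 ∈ ((B ∖ D) ∖ (X ∩ D)) ∩ ((B ∖ X) ∩ (B ∖ D)) but 1 ∉ D.

(⊇) This inclusion fails. Take B = ∅, D = {1}, X = ∅; then 1 ∈ D but 1 ∉ ((B ∖ D) ∖ (X ∩ D)) ∩ ((B ∖ X) ∩ (B ∖ D)).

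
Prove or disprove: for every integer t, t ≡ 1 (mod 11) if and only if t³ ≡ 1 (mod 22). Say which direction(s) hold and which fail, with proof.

Not equivalent: only (⇐) holds.

[⇒] This fails: take t = 12. Then 12 ≡ 1 (mod 11), but 12³ = 1728 ≡ 12 (mod 22), not 1.

[⇐] Conversely, the residues r modulo 22 with r³ ≡ 1 (mod 22) are exactly {1}, and each is ≡ 1 (mod 11).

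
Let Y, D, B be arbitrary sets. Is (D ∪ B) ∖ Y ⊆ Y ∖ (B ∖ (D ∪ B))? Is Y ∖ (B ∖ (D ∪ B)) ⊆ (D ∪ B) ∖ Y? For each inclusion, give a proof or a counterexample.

(⟹) This inclusion fails. Take Y = ∅, D = {1}, B = ∅; then 1 ∈ (D ∪ B) ∖ Y but 1 ∉ Y ∖ (B ∖ (D ∪ B)).

(⟸) This inclusion fails. Take Y = {1}, D = ∅, B = ∅; then 1 ∈ Y ∖ (B ∖ (D ∪ B)) but 1 ∉ (D ∪ B) ∖ Y.

Both inclusions fail.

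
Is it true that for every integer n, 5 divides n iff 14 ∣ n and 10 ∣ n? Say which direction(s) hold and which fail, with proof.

The forward direction fails; the converse holds.

(→) This fails: take n = 5. Certainly 5 ∣ 5, but 14 ∤ 5.

(←) Suppose 14 ∣ n and 10 ∣ n. Any common multiple of 14 and 10 is a multiple of their lcm; here lcm(14, 10) = 14·10/gcd(14, 10) = 140/2 = 70, so 70 ∣ n. Since 5 ∣ 70, it follows that 5 ∣ n.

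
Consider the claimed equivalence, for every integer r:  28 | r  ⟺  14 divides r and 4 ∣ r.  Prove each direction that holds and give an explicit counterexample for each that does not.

(⇒) If 28 ∣ r, write r = 28q. Since 28 = 2·14, r = 14·(2q), so 14 ∣ r; and since 28 = 7·4, r = 4·(7q), so 4 ∣ r.

(⇐) Suppose 14 ∣ r and 4 ∣ r. Any common multiple of 14 and 4 is a multiple of their lcm; here lcm(14, 4) = 14·4/gcd(14, 4) = 56/2 = 28, so 28 ∣ r.

Equivalent; both directions hold.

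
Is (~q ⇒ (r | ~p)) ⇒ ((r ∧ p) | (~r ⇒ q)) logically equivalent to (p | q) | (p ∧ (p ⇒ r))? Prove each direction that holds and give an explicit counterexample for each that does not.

Only the converse holds.

Forward direction. This fails. Under p = F, q = F, r = T, the left side is true but the right side is false.

Converse. Assume the antecedent. If p is true, the consequent reduces to true regardless of the other variables. If p is false, the antecedent forces (p = F, q = T, r = F) or (p = F, q = T, r = T), and the consequent holds there. Either way the consequent holds.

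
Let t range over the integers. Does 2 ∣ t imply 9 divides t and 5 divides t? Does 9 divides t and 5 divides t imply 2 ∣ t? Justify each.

(⇒) fails and (⇐) fails.

[⇒] This fails: take t = 2. Certainly 2 ∣ 2, but 9 ∤ 2.

[⇐] This fails: take t = 45. Both 9 ∣ 45 and 5 ∣ 45, yet 45 is not a multiple of 2 (since 45 = 22·2 + 1), so 2 ∤ 45.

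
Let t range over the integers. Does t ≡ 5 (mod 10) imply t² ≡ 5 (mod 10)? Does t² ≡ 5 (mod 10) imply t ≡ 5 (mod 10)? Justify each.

Both implications hold.

[⇒] Suppose t ≡ 5 (mod 10). Write t = 10j + 5. Then (10j + 5)² = 100j² + 100j + 25 = 10(10j² + 10j + 2) + 5, so t² ≡ 5 (mod 10).

[⇐] Conversely, suppose t² ≡ 5 (mod 10). The only residue r in {0, …, 9} with r² ≡ 5 (mod 10) is r = 5, so t ≡ 5 (mod 10).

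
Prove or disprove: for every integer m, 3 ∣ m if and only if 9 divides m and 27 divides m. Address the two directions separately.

[⇒] This fails: take m = 3. Certainly 3 ∣ 3, but 9 ∤ 3.

[⇐] Suppose 9 ∣ m and 27 ∣ m. Any common multiple of 9 and 27 is a multiple of their lcm; here lcm(9, 27) = 9·27/gcd(9, 27) = 243/9 = 27, so 27 ∣ m. Since 3 ∣ 27, it follows that 3 ∣ m.

Only the converse holds.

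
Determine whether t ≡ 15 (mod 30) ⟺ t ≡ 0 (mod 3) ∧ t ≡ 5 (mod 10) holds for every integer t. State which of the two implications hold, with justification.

The biconditional holds.

(→) Suppose t ≡ 15 (mod 30); write t = 30j + 15. Since 3 ∣ 30, reducing mod 3 gives t ≡ 15 ≡ 0 (mod 3); since 10 ∣ 30, reducing mod 10 gives t ≡ 15 ≡ 5 (mod 10).

(←) Conversely, if t ≡ 0 (mod 3) and t ≡ 5 (mod 10), then by the Chinese remainder theorem t ≡ 15 (mod 30). This is exactly t ≡ 15 (mod 30).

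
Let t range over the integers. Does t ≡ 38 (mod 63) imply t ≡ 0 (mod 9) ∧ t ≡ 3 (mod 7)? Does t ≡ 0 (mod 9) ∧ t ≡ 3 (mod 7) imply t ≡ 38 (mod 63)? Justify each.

(⇒) This fails: t = 38 gives 38 ≡ 38 (mod 63) but 38 ≡ 2 (mod 9), so the conjunction on the right does not hold.

(⇐) This fails: t = 45 satisfies both congruences on the right (45 ≡ 0 mod 9 and 45 ≡ 3 mod 7) yet 45 ≡ 45 (mod 63), not 38.

Neither implication holds.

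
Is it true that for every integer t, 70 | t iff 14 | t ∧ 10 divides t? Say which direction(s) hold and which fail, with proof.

Equivalent; both directions hold.

Converse. Suppose 14 ∣ t and 10 ∣ t. Any common multiple of 14 and 10 is a multiple of their lcm; here lcm(14, 10) = 14·10/gcd(14, 10) = 140/2 = 70, so 70 ∣ t.

Forward direction. If 70 ∣ t, write t = 70q. Since 70 = 5·14, t = 14·(5q), so 14 ∣ t; and since 70 = 7·10, t = 10·(7q), so 10 ∣ t.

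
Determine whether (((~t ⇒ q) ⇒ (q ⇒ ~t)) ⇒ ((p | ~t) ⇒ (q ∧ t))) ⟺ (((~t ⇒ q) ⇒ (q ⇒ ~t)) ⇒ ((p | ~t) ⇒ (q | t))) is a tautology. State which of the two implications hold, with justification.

Only the forward direction holds.

(→) Assume the antecedent. If p is true, the antecedent forces (p = T, t = T, q = T), and the consequent holds there. If p is false, the antecedent forces (p = F, t = T, q = F) or (p = F, t = T, q = T), and the consequent holds there. Either way the consequent holds.

(←) This fails. Under p = T, t = T, q = F, the left side is false but the right side is true.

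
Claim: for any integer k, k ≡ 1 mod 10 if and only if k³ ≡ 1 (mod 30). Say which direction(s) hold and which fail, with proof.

[⇐] The residues r modulo 30 with r³ ≡ 1 (mod 30) are exactly {1}, and each is ≡ 1 (mod 10).

[⇒] This fails: take k = 11. Then 11 ≡ 1 (mod 10), but 11³ = 1331 ≡ 11 (mod 30), not 1.

Not equivalent: only (⇐) holds.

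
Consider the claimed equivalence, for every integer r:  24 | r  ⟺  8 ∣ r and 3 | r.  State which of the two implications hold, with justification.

Both directions hold.

Forward direction. If 24 ∣ r, write r = 24q. Since 24 = 3·8, r = 8·(3q), so 8 ∣ r; and since 24 = 8·3, r = 3·(8q), so 3 ∣ r.

Converse. Suppose 8 ∣ r and 3 ∣ r. Any common multiple of 8 and 3 is a multiple of their lcm; here gcd(8, 3) = 1, so lcm(8, 3) = 8·3 = 24, so 24 ∣ r.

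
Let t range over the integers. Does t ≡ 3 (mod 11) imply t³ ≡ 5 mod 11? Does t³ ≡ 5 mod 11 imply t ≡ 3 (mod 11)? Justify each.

Both directions hold; the statement is true.

[⇒] Suppose t ≡ 3 (mod 11). Write t = 11j + 3. Then (11j + 3)³ = 1331j³ + 1089j² + 297j + 27 = 11(121j³ + 99j² + 27j + 2) + 5, so t³ ≡ 5 (mod 11).

[⇐] Conversely, suppose t³ ≡ 5 (mod 11). The only residue r in {0, …, 10} with r³ ≡ 5 (mod 11) is r = 3, so t ≡ 3 (mod 11).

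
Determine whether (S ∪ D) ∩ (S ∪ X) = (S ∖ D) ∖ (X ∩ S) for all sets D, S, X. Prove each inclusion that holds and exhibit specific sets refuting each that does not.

(⊆) fails; (⊇) holds.

(⟹) This inclusion fails. Take D = {1}, S = {1}, X = ∅; then 1 ∈ (S ∪ D) ∩ (S ∪ X) but 1 ∉ (S ∖ D) ∖ (X ∩ S).

(⟸) Let x ∈ (S ∖ D) ∖ (X ∩ S). Then x ∈ S and x ∉ D, X, from which x ∈ (S ∪ D) ∩ (S ∪ X).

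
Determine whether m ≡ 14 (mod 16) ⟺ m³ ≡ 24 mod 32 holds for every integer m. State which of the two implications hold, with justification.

(⟹) Suppose m ≡ 14 (mod 16). Working modulo 32, m ∈ {14, 30}; for each such r, r³ ≡ 24 (mod 32).

(⟸) This fails: take m = 6. Then 6³ = 216 ≡ 24 (mod 32), yet 6 ≡ 6 (mod 16), not 14.

Only the forward direction holds.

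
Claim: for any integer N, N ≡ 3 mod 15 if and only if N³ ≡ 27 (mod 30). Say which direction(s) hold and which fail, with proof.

Only the reverse direction holds.

(→) This fails: take N = 18. Then 18 ≡ 3 (mod 15), but 18³ = 5832 ≡ 12 (mod 30), not 27.

(←) Conversely, the residues r modulo 30 with r³ ≡ 27 (mod 30) are exactly {3}, and each is ≡ 3 (mod 15).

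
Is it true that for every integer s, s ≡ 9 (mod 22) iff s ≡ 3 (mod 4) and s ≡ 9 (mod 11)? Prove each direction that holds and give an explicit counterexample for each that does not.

Only the reverse direction holds.

(⇒) This fails: s = 9 gives 9 ≡ 9 (mod 22) but 9 ≡ 1 (mod 4), so the conjunction on the right does not hold.

(⇐) Conversely, if s ≡ 3 (mod 4) and s ≡ 9 (mod 11), then by the Chinese remainder theorem s ≡ 31 (mod 44). Since 31 ≡ 9 (mod 22) and 22 ∣ 44, we get s ≡ 9 (mod 22).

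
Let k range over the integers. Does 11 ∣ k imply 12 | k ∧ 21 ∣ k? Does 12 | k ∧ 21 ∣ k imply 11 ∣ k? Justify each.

Forward direction. This fails: take k = 11. Certainly 11 ∣ 11, but 12 ∤ 11.

Converse. This fails: take k = 84. Both 12 ∣ 84 and 21 ∣ 84, yet 84 is not a multiple of 11 (since 84 = 7·11 + 7), so 11 ∤ 84.

Both directions fail.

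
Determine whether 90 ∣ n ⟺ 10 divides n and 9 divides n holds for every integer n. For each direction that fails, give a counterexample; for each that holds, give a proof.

(→) If 90 ∣ n, write n = 90q. Since 90 = 9·10, n = 10·(9q), so 10 ∣ n; and since 90 = 10·9, n = 9·(10q), so 9 ∣ n.

(←) Suppose 10 ∣ n and 9 ∣ n. Any common multiple of 10 and 9 is a multiple of their lcm; here gcd(10, 9) = 1, so lcm(10, 9) = 10·9 = 90, so 90 ∣ n.

Both implications hold.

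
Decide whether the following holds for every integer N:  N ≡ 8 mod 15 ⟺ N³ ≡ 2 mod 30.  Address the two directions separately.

(⇒) This fails: take N = 23. Then 23 ≡ 8 (mod 15), but 23³ = 12167 ≡ 17 (mod 30), not 2.

(⇐) Conversely, the residues r modulo 30 with r³ ≡ 2 (mod 30) are exactly {8}, and each is ≡ 8 (mod 15).

Only the converse holds.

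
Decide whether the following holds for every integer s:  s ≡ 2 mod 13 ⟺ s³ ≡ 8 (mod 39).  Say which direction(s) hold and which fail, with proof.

(⇒) This fails: take s = 15. Then 15 ≡ 2 (mod 13), but 15³ = 3375 ≡ 21 (mod 39), not 8.

(⇐) This fails: take s = 5. Then 5³ = 125 ≡ 8 (mod 39), yet 5 ≡ 5 (mod 13), not 2.

Both directions fail.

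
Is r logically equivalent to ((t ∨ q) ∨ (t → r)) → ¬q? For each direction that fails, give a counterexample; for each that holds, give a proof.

(→) This fails. Under r = T, q = T, t = F, the left side is true but the right side is false.

(←) This fails. Under r = F, q = F, t = F, the left side is false but the right side is true.

(⇒) fails and (⇐) fails.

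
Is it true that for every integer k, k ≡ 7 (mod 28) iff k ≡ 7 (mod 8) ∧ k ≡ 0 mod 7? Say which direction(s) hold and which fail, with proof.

The forward direction fails; the converse holds.

[⇒] This fails: k = 35 gives 35 ≡ 7 (mod 28) but 35 ≡ 3 (mod 8), so the conjunction on the right does not hold.

[⇐] Conversely, if k ≡ 7 (mod 8) and k ≡ 0 (mod 7), then by the Chinese remainder theorem k ≡ 7 (mod 56). Since 7 ≡ 7 (mod 28) and 28 ∣ 56, we get k ≡ 7 (mod 28).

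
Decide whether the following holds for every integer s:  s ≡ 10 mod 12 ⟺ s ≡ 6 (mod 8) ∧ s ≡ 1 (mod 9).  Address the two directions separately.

The forward direction fails; the converse holds.

[⇒] This fails: s = 34 gives 34 ≡ 10 (mod 12) but 34 ≡ 2 (mod 8), so the conjunction on the right does not hold.

[⇐] Conversely, if s ≡ 6 (mod 8) and s ≡ 1 (mod 9), then by the Chinese remainder theorem s ≡ 46 (mod 72). Since 46 ≡ 10 (mod 12) and 12 ∣ 72, we get s ≡ 10 (mod 12).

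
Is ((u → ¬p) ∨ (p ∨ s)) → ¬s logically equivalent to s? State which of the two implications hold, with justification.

Neither implication holds.

Forward direction. This fails. Under u = F, p = F, s = F, the left side is true but the right side is false.

Converse. This fails. Under u = F, p = F, s = T, the left side is false but the right side is true.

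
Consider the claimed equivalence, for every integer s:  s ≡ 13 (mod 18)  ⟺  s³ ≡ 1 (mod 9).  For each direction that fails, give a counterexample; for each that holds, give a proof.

(←) This fails: take s = 1. Then 1³ = 1 ≡ 1 (mod 9), yet 1 ≡ 1 (mod 18), not 13.

(→) Suppose s ≡ 13 (mod 18). Then s³ ≡ 13³ = 2197 (mod 18), and since 9 ∣ 18, also s³ ≡ 1 (mod 9).

Not equivalent: only (⇒) holds.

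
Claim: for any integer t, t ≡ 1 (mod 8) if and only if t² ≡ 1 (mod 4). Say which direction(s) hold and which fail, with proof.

The forward direction holds; the converse fails.

(→) Suppose t ≡ 1 (mod 8). Then t² ≡ 1² = 1 (mod 8), and since 4 ∣ 8, also t² ≡ 1 (mod 4).

(←) This fails: take t = 3. Then 3² = 9 ≡ 1 (mod 4), yet 3 ≡ 3 (mod 8), not 1.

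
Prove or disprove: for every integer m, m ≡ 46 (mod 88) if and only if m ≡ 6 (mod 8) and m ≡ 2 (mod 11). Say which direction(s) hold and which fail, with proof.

Converse. If m ≡ 6 (mod 8) and m ≡ 2 (mod 11), then by the Chinese remainder theorem m ≡ 46 (mod 88). This is exactly m ≡ 46 (mod 88).

Forward direction. Suppose m ≡ 46 (mod 88); write m = 88j + 46. Since 8 ∣ 88, reducing mod 8 gives m ≡ 46 ≡ 6 (mod 8); since 11 ∣ 88, reducing mod 11 gives m ≡ 46 ≡ 2 (mod 11).

Both directions hold.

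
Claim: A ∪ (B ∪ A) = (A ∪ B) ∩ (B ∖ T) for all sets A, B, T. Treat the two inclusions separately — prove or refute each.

The sets are not equal: only the reverse inclusion holds.

Forward inclusion. This inclusion fails. Take A = {1}, B = ∅, T = ∅; then 1 ∈ A ∪ (B ∪ A) but 1 ∉ (A ∪ B) ∩ (B ∖ T).

Reverse inclusion. Let x ∈ (A ∪ B) ∩ (B ∖ T). Then either x ∈ B and x ∉ A, T; or x ∈ A ∩ B and x ∉ T. In each case x ∈ A ∪ (B ∪ A), so (A ∪ B) ∩ (B ∖ T) ⊆ A ∪ (B ∪ A).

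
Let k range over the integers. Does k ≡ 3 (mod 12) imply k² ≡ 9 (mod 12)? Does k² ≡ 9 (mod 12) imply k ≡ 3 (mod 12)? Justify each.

Only the forward direction holds.

(→) Suppose k ≡ 3 (mod 12). Write k = 12j + 3. Then (12j + 3)² = 144j² + 72j + 9 = 12(12j² + 6j) + 9, so k² ≡ 9 (mod 12).

(←) This fails: take k = 9. Then 9² = 81 ≡ 9 (mod 12), yet 9 ≡ 9 (mod 12), not 3.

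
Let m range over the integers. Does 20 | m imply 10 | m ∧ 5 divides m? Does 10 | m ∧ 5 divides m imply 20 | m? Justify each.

Only the forward implication holds.

[⇒] If 20 ∣ m, write m = 20q. Since 20 = 2·10, m = 10·(2q), so 10 ∣ m; and since 20 = 4·5, m = 5·(4q), so 5 ∣ m.

[⇐] This fails: take m = 10. Both 10 ∣ 10 and 5 ∣ 10, yet 10 is not a multiple of 20 (since 10 = 0·20 + 10), so 20 ∤ 10.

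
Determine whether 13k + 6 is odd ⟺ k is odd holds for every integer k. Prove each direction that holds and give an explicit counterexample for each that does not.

(→) Suppose 13k + 6 is odd. Since 13 is odd, 13k and k have the same parity, so 13k + 6 ≡ k + 6 (mod 2). As 6 is even, 13k + 6 is odd exactly when k is odd. Thus k is odd.

(←) Conversely, suppose k is odd; write k = 2j + 1. Then 13k + 6 = 13·(2j + 1) + 6 = 2·13j + 19, which is odd.

Equivalent; both directions hold.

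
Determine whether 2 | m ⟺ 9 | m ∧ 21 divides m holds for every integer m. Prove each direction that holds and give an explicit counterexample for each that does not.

Neither direction holds.

Forward direction. This fails: take m = 2. Certainly 2 ∣ 2, but 9 ∤ 2.

Converse. This fails: take m = 63. Both 9 ∣ 63 and 21 ∣ 63, yet 63 is not a multiple of 2 (since 63 = 31·2 + 1), so 2 ∤ 63.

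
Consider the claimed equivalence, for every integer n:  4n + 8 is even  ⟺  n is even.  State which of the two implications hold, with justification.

(⇒) fails; (⇐) holds.

[⇒] This fails: take n = 3. Then 4n + 8 = 20, which is even, yet n = 3 is odd, not even.

[⇐] Suppose n is even. Since 4 is even, 4n is even for every n, so 4n + 8 has the same parity as 8, which is even. Hence 4n + 8 is even.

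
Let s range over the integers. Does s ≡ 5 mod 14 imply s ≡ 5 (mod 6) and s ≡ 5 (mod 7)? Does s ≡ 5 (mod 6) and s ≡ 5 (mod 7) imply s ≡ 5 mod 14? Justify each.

(⟹) This fails: s = 33 gives 33 ≡ 5 (mod 14) but 33 ≡ 3 (mod 6), so the conjunction on the right does not hold.

(⟸) Conversely, if s ≡ 5 (mod 6) and s ≡ 5 (mod 7), then by the Chinese remainder theorem s ≡ 5 (mod 42). Since 5 ≡ 5 (mod 14) and 14 ∣ 42, we get s ≡ 5 (mod 14).

The forward direction fails; the converse holds.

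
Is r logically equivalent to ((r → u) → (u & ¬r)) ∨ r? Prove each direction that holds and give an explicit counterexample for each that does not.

Only the forward direction holds.

(⟹) Assume the antecedent. If r is true, ((r → u) → (u & ¬r)) ∨ r reduces to true regardless of the other variables. If r is false, the antecedent cannot hold. Either way ((r → u) → (u & ¬r)) ∨ r holds.

(⟸) This fails. Under r = F, u = T, the left side is false but the right side is true.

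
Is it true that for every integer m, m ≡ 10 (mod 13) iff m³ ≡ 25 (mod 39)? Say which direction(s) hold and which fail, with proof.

Neither direction holds.

[⇒] This fails: take m = 23. Then 23 ≡ 10 (mod 13), but 23³ = 12167 ≡ 38 (mod 39), not 25.

[⇐] This fails: take m = 4. Then 4³ = 64 ≡ 25 (mod 39), yet 4 ≡ 4 (mod 13), not 10.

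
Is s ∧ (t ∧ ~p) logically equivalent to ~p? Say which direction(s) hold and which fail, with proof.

Only the forward implication holds.

(⇒) Assume the antecedent. If p is true, the antecedent cannot hold. If p is false, ~p reduces to true regardless of the other variables. Either way ~p holds.

(⇐) This fails. Under p = F, s = F, t = F, the left side is false but the right side is true.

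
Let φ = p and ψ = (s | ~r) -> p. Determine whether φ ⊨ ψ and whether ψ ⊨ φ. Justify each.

(⇒) holds; (⇐) fails.

Forward direction. Assume the antecedent. If s is true, the antecedent forces (s = T, r = F, p = T) or (s = T, r = T, p = T), and (s | ~r) -> p holds there. If s is false, the antecedent forces (s = F, r = F, p = T) or (s = F, r = T, p = T), and (s | ~r) -> p holds there. Either way (s | ~r) -> p holds.

Converse. This fails. Under s = F, r = T, p = F, the left side is false but the right side is true.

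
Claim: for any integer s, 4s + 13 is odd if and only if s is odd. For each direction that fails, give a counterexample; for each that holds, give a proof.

[⇒] This fails: take s = 2. Then 4s + 13 = 21, which is odd, yet s = 2 is even, not odd.

[⇐] Suppose s is odd. Since 4 is even, 4s is even for every s, so 4s + 13 has the same parity as 13, which is odd. Hence 4s + 13 is odd.

(⇒) fails; (⇐) holds.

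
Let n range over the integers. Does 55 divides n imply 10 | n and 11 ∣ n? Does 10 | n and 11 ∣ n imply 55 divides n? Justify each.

Only the converse holds.

[⇐] Suppose 10 ∣ n and 11 ∣ n. Any common multiple of 10 and 11 is a multiple of their lcm; here gcd(10, 11) = 1, so lcm(10, 11) = 10·11 = 110, so 110 ∣ n. Since 55 ∣ 110, it follows that 55 ∣ n.

[⇒] This fails: take n = 55. Certainly 55 ∣ 55, but 10 ∤ 55.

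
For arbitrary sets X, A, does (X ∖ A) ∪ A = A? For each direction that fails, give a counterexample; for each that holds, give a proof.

The sets are not equal: only the reverse inclusion holds.

Forward inclusion. This inclusion fails. Take X = {1}, A = ∅; then 1 ∈ (X ∖ A) ∪ A but 1 ∉ A.

Reverse inclusion. Let x ∈ A. Then either x ∈ A and x ∉ X; or x ∈ X ∩ A. In each case x ∈ (X ∖ A) ∪ A, so A ⊆ (X ∖ A) ∪ A.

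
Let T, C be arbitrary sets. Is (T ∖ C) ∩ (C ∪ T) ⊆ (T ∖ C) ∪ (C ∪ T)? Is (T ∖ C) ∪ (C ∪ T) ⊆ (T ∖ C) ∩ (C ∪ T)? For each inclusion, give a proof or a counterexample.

(⊇) This inclusion fails. Take T = ∅, C = {1}; then 1 ∈ (T ∖ C) ∪ (C ∪ T) but 1 ∉ (T ∖ C) ∩ (C ∪ T).

(⊆) Let x ∈ (T ∖ C) ∩ (C ∪ T). Then x ∈ T and x ∉ C, from which x ∈ (T ∖ C) ∪ (C ∪ T).

Only the forward inclusion holds.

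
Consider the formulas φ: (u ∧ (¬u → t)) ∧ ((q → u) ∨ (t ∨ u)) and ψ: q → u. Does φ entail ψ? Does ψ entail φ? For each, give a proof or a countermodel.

Only the forward direction holds.

(→) Assume the antecedent. If u is true, q → u reduces to true regardless of the other variables. If u is false, the antecedent cannot hold. Either way q → u holds.

(←) This fails. Under u = F, q = F, t = F, the left side is false but the right side is true.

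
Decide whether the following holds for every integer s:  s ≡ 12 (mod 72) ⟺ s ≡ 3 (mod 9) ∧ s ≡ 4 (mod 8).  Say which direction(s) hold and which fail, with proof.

Forward direction. Suppose s ≡ 12 (mod 72); write s = 72j + 12. Since 9 ∣ 72, reducing mod 9 gives s ≡ 12 ≡ 3 (mod 9); since 8 ∣ 72, reducing mod 8 gives s ≡ 12 ≡ 4 (mod 8).

Converse. If s ≡ 3 (mod 9) and s ≡ 4 (mod 8), then by the Chinese remainder theorem s ≡ 12 (mod 72). This is exactly s ≡ 12 (mod 72).

The biconditional holds.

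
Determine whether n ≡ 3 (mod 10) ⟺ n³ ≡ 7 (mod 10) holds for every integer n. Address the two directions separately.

(←) For the converse, argue contrapositively. If n ≢ 3 (mod 10), then n is congruent to one of 0, 1, 2, 4, 5, 6, 7, 8, 9 modulo 10, and these give n³ ≡ 0, 1, 8, 4, 5, 6, 3, 2, 9 respectively — never 7.

(→) Suppose n ≡ 3 (mod 10). Write n = 10j + 3. Then (10j + 3)³ = 1000j³ + 900j² + 270j + 27 = 10(100j³ + 90j² + 27j + 2) + 7, so n³ ≡ 7 (mod 10).

Equivalent; both directions hold.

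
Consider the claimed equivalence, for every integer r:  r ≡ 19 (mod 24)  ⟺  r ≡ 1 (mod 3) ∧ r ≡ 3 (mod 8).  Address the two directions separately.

[⇐] If r ≡ 1 (mod 3) and r ≡ 3 (mod 8), then by the Chinese remainder theorem r ≡ 19 (mod 24). This is exactly r ≡ 19 (mod 24).

[⇒] Suppose r ≡ 19 (mod 24); write r = 24j + 19. Since 3 ∣ 24, reducing mod 3 gives r ≡ 19 ≡ 1 (mod 3); since 8 ∣ 24, reducing mod 8 gives r ≡ 19 ≡ 3 (mod 8).

The biconditional holds.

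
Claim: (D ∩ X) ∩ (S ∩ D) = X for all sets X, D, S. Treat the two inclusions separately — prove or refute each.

Forward inclusion. Let x ∈ (D ∩ X) ∩ (S ∩ D). Then x ∈ X ∩ D ∩ S, from which x ∈ X.

Reverse inclusion. This inclusion fails. Take X = {1}, D = ∅, S = ∅; then 1 ∈ X but 1 ∉ (D ∩ X) ∩ (S ∩ D).

Only the forward inclusion holds.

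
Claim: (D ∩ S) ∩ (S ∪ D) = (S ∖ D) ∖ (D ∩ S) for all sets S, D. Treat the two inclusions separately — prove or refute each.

(⟹) This inclusion fails. Take S = {1}, D = {1}; then 1 ∈ (D ∩ S) ∩ (S ∪ D) but 1 ∉ (S ∖ D) ∖ (D ∩ S).

(⟸) This inclusion fails. Take S = {1}, D = ∅; then 1 ∈ (S ∖ D) ∖ (D ∩ S) but 1 ∉ (D ∩ S) ∩ (S ∪ D).

(⊆) fails and (⊇) fails.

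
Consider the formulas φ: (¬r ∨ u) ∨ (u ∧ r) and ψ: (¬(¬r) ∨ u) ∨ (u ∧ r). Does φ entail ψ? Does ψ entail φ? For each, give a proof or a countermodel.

(⟹) This fails. Under r = F, u = F, the left side is true but the right side is false.

(⟸) This fails. Under r = T, u = F, the left side is false but the right side is true.

(⇒) fails and (⇐) fails.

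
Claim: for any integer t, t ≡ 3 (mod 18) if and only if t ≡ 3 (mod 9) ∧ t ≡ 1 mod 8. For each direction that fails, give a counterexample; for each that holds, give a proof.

Forward direction. This fails: t = 3 gives 3 ≡ 3 (mod 18) but 3 ≡ 3 (mod 8), so the conjunction on the right does not hold.

Converse. If t ≡ 3 (mod 9) and t ≡ 1 (mod 8), then by the Chinese remainder theorem t ≡ 57 (mod 72). Since 57 ≡ 3 (mod 18) and 18 ∣ 72, we get t ≡ 3 (mod 18).

The forward direction fails; the converse holds.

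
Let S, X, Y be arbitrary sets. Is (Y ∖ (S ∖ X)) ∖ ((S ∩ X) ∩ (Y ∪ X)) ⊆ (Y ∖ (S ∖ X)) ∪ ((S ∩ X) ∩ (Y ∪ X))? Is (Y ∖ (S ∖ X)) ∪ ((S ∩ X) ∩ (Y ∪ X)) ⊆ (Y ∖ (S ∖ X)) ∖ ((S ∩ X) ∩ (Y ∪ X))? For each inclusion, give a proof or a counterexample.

Only the forward inclusion holds.

Reverse inclusion. This inclusion fails. Take S = {1}, X = {1}, Y = ∅; then 1 ∈ (Y ∖ (S ∖ X)) ∪ ((S ∩ X) ∩ (Y ∪ X)) but 1 ∉ (Y ∖ (S ∖ X)) ∖ ((S ∩ X) ∩ (Y ∪ X)).

Forward inclusion. Let x ∈ (Y ∖ (S ∖ X)) ∖ ((S ∩ X) ∩ (Y ∪ X)). Then either x ∈ Y and x ∉ S, X; or x ∈ X ∩ Y and x ∉ S. In each case x ∈ (Y ∖ (S ∖ X)) ∪ ((S ∩ X) ∩ (Y ∪ X)), so (Y ∖ (S ∖ X)) ∖ ((S ∩ X) ∩ (Y ∪ X)) ⊆ (Y ∖ (S ∖ X)) ∪ ((S ∩ X) ∩ (Y ∪ X)).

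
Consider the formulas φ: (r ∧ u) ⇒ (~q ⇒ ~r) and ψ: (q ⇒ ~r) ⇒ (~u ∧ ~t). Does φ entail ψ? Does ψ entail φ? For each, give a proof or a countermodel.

Converse. Assume the antecedent. If u is true, the antecedent forces (r = T, u = T, q = T, t = F) or (r = T, u = T, q = T, t = T), and (r ∧ u) ⇒ (~q ⇒ ~r) holds there. If u is false, (r ∧ u) ⇒ (~q ⇒ ~r) reduces to true regardless of the other variables. Either way (r ∧ u) ⇒ (~q ⇒ ~r) holds.

Forward direction. This fails. Under r = F, u = T, q = F, t = F, the left side is true but the right side is false.

Only the converse holds.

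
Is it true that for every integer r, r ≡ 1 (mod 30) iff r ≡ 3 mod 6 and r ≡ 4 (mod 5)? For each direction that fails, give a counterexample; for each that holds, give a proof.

(⟹) This fails: r = 1 gives 1 ≡ 1 (mod 30) but 1 ≡ 1 (mod 6), so the conjunction on the right does not hold.

(⟸) This fails: r = 9 satisfies both congruences on the right (9 ≡ 3 mod 6 and 9 ≡ 4 mod 5) yet 9 ≡ 9 (mod 30), not 1.

(⇒) fails and (⇐) fails.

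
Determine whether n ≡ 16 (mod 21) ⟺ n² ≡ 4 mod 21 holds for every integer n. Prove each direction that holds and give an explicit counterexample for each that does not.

Only the forward implication holds.

(⟹) Suppose n ≡ 16 (mod 21). Write n = 21j + 16. Then (21j + 16)² = 441j² + 672j + 256 = 21(21j² + 32j + 12) + 4, so n² ≡ 4 (mod 21).

(⟸) This fails: take n = 2. Then 2² = 4 ≡ 4 (mod 21), yet 2 ≡ 2 (mod 21), not 16.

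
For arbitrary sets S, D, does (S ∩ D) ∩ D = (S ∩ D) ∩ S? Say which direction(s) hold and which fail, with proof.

The two sets are equal.

Forward inclusion. Let x ∈ (S ∩ D) ∩ D. Then x ∈ S ∩ D, from which x ∈ (S ∩ D) ∩ S.

Reverse inclusion. Let x ∈ (S ∩ D) ∩ S. Then x ∈ S ∩ D, from which x ∈ (S ∩ D) ∩ D.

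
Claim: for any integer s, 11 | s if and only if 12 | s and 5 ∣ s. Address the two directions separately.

[⇒] This fails: take s = 11. Certainly 11 ∣ 11, but 12 ∤ 11.

[⇐] This fails: take s = 60. Both 12 ∣ 60 and 5 ∣ 60, yet 60 is not a multiple of 11 (since 60 = 5·11 + 5), so 11 ∤ 60.

Both directions fail.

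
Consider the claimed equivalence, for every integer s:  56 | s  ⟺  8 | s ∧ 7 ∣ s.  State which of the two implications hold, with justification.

The biconditional holds.

Forward direction. If 56 ∣ s, write s = 56q. Since 56 = 7·8, s = 8·(7q), so 8 ∣ s; and since 56 = 8·7, s = 7·(8q), so 7 ∣ s.

Converse. Suppose 8 ∣ s and 7 ∣ s. Any common multiple of 8 and 7 is a multiple of their lcm; here gcd(8, 7) = 1, so lcm(8, 7) = 8·7 = 56, so 56 ∣ s.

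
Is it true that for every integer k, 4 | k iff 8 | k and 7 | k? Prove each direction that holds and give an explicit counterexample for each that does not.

Only the converse holds.

[⇒] This fails: take k = 4. Certainly 4 ∣ 4, but 8 ∤ 4.

[⇐] Suppose 8 ∣ k and 7 ∣ k. Any common multiple of 8 and 7 is a multiple of their lcm; here gcd(8, 7) = 1, so lcm(8, 7) = 8·7 = 56, so 56 ∣ k. Since 4 ∣ 56, it follows that 4 ∣ k.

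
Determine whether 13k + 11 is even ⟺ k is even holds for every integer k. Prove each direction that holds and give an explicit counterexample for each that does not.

[⇒] This fails: k = 3 gives 13k + 11 = 50, which is even, but 3 is odd, not even.

[⇐] This also fails: k = 6 is even, but 13k + 11 = 89 is odd, not even.

Neither implication holds.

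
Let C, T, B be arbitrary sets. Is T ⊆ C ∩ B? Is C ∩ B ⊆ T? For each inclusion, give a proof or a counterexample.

Forward inclusion. This inclusion fails. Take C = ∅, T = {1}, B = ∅; then 1 ∈ T but 1 ∉ C ∩ B.

Reverse inclusion. This inclusion fails. Take C = {1}, T = ∅, B = {1}; then 1 ∈ C ∩ B but 1 ∉ T.

Both inclusions fail.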